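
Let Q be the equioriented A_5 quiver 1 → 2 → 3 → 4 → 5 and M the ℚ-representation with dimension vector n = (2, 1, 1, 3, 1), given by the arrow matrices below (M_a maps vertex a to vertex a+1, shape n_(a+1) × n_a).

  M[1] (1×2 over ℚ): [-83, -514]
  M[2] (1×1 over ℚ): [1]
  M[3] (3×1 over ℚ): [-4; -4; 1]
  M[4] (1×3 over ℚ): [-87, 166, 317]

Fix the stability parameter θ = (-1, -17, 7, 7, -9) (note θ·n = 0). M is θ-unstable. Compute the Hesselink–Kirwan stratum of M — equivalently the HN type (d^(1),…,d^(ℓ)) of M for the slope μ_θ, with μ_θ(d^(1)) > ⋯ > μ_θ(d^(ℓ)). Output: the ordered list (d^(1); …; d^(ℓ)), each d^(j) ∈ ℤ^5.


Barcode: M ≅ I[1,1], I[1,5], I[4,4]^2. HN layers by μ_θ (4 steps, strictly decreasing):
  μ^(1)=7; μ^(2)=5/3; μ^(3)=-1; μ^(4)=-9

((0, 0, 0, 2, 0); (0, 0, 1, 1, 1); (1, 0, 0, 0, 0); (1, 1, 0, 0, 0))


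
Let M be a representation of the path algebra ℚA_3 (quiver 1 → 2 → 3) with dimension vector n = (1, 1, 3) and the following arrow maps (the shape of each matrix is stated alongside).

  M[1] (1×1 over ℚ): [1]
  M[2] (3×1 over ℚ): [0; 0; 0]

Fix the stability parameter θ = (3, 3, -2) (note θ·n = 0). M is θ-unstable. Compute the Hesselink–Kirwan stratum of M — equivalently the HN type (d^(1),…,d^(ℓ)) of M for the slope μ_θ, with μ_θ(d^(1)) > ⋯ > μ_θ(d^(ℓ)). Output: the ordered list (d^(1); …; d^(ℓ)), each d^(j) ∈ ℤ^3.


Interval decomposition of M: I[1,2], I[3,3]^3.
HN type (ℓ=2): μ^(1)=3; μ^(2)=-2

((1, 1, 0); (0, 0, 3))


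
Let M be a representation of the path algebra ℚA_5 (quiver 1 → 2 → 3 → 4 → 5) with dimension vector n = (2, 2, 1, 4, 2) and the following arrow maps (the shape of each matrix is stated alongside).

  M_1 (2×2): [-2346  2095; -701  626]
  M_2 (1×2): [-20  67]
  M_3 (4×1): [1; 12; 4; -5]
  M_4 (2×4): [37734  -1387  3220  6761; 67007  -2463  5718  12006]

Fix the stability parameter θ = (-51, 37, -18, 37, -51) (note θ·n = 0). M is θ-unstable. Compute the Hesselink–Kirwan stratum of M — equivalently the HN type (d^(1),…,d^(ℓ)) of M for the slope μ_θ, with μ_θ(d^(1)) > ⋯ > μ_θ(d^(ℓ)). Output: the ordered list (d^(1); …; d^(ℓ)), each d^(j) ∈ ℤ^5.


Interval decomposition of M: I[1,2], I[1,5], I[4,4]^2, I[4,5].
HN type (ℓ=4): μ^(1)=37; μ^(2)=5/4; μ^(3)=-7; μ^(4)=-51

((0, 1, 0, 2, 0); (0, 1, 1, 1, 1); (0, 0, 0, 1, 1); (2, 0, 0, 0, 0))


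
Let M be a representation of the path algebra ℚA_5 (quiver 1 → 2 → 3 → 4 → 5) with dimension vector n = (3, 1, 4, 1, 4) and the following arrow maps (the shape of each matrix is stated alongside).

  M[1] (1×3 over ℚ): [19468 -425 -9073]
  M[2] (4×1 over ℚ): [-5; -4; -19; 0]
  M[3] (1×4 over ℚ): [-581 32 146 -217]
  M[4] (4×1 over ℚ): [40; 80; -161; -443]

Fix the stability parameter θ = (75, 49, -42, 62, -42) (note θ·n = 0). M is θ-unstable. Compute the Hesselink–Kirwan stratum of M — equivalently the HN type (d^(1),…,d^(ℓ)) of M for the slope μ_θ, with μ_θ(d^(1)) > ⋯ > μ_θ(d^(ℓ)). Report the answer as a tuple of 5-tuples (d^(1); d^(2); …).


Interval decomposition of M: I[1,1]^2, I[1,5], I[3,3]^3, I[5,5]^3.
HN type (ℓ=3): μ^(1)=75; μ^(2)=102/5; μ^(3)=-42

((2, 0, 0, 0, 0); (1, 1, 1, 1, 1); (0, 0, 3, 0, 3))


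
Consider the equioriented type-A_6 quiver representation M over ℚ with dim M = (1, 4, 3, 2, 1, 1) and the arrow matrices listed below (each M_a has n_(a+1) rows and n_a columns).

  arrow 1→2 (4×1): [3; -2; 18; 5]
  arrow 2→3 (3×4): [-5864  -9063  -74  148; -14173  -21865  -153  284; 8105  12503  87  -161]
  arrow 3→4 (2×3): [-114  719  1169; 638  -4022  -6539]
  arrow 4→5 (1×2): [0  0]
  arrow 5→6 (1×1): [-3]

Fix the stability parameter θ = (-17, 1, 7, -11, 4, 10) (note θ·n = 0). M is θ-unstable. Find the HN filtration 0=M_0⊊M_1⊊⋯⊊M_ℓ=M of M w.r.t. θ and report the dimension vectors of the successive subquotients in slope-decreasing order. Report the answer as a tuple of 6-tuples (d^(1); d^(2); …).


Barcode: M ≅ I[1,4], I[2,2], I[2,3], I[2,4], I[5,6]. HN layers by μ_θ (6 steps, strictly decreasing):
  μ^(1)=10; μ^(2)=7; μ^(3)=4; μ^(4)=1; μ^(5)=-1; μ^(6)=-17

((0, 0, 0, 0, 0, 1); (0, 0, 1, 0, 0, 0); (0, 0, 0, 0, 1, 0); (0, 2, 0, 0, 0, 0); (0, 2, 2, 2, 0, 0); (1, 0, 0, 0, 0, 0))


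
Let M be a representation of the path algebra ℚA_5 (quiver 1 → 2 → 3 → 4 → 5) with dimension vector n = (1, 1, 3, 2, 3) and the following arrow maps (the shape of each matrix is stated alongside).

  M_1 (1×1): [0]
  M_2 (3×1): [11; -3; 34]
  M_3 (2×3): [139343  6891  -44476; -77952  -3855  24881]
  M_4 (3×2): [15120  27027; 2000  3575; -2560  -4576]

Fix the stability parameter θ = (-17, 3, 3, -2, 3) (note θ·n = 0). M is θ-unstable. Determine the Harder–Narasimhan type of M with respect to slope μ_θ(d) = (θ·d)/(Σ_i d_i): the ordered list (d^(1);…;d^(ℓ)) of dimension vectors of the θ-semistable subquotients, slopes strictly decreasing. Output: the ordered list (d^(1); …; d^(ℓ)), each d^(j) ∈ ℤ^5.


Via rank(M_{q-1}∘⋯∘M_p): M ≅ I[1,1], I[2,5], I[3,3], I[3,4], I[5,5]^2.
μ_θ-semistable layers: μ^(1)=3; μ^(2)=4/3; μ^(3)=1/2; μ^(4)=-17

((0, 0, 1, 0, 3); (0, 1, 1, 1, 0); (0, 0, 1, 1, 0); (1, 0, 0, 0, 0))


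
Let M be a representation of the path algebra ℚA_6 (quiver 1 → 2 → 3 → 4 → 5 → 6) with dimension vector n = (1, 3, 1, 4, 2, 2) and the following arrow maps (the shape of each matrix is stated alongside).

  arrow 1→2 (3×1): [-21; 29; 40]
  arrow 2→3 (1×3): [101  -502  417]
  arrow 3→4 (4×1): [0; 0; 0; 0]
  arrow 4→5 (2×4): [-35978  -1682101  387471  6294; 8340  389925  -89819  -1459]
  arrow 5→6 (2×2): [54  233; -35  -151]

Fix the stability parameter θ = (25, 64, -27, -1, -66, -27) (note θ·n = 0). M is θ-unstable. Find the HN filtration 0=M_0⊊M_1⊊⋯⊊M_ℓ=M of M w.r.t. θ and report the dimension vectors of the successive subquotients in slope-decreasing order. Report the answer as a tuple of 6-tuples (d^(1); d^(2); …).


Via rank(M_{q-1}∘⋯∘M_p): M ≅ I[1,3], I[2,2]^2, I[4,4]^2, I[4,6]^2.
μ_θ-semistable layers: μ^(1)=64; μ^(2)=62/3; μ^(3)=-1; μ^(4)=-27; μ^(5)=-67/2

((0, 2, 0, 0, 0, 0); (1, 1, 1, 0, 0, 0); (0, 0, 0, 2, 0, 0); (0, 0, 0, 0, 0, 2); (0, 0, 0, 2, 2, 0))


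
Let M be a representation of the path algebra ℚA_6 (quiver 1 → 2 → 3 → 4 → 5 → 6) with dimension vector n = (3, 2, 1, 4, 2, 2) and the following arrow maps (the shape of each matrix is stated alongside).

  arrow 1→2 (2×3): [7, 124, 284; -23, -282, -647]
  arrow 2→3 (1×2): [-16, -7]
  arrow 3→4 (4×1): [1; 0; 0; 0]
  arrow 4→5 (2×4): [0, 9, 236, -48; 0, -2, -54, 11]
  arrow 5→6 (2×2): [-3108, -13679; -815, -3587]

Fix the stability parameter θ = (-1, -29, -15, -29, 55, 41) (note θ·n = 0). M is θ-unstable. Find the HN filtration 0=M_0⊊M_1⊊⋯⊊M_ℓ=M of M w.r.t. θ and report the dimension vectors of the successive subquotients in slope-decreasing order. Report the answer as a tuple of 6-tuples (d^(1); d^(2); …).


Interval decomposition of M: I[1,1], I[1,2], I[1,4], I[4,4], I[4,6]^2.
HN type (ℓ=5): μ^(1)=48; μ^(2)=-1; μ^(3)=-15; μ^(4)=-37/2; μ^(5)=-29

((0, 0, 0, 0, 2, 2); (1, 0, 0, 0, 0, 0); (1, 1, 0, 0, 0, 0); (1, 1, 1, 1, 0, 0); (0, 0, 0, 3, 0, 0))


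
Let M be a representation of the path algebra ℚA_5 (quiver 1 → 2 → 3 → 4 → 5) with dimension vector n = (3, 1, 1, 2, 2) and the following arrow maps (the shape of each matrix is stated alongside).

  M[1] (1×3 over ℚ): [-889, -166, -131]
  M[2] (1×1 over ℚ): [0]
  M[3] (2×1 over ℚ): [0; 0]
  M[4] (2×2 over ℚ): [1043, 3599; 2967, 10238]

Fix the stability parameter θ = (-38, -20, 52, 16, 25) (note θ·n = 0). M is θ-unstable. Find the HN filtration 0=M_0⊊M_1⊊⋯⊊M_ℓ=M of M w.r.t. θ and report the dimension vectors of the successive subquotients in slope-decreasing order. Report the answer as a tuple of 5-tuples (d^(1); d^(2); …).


Via rank(M_{q-1}∘⋯∘M_p): M ≅ I[1,1]^2, I[1,2], I[3,3], I[4,5]^2.
μ_θ-semistable layers: μ^(1)=52; μ^(2)=25; μ^(3)=16; μ^(4)=-20; μ^(5)=-38

((0, 0, 1, 0, 0); (0, 0, 0, 0, 2); (0, 0, 0, 2, 0); (0, 1, 0, 0, 0); (3, 0, 0, 0, 0))


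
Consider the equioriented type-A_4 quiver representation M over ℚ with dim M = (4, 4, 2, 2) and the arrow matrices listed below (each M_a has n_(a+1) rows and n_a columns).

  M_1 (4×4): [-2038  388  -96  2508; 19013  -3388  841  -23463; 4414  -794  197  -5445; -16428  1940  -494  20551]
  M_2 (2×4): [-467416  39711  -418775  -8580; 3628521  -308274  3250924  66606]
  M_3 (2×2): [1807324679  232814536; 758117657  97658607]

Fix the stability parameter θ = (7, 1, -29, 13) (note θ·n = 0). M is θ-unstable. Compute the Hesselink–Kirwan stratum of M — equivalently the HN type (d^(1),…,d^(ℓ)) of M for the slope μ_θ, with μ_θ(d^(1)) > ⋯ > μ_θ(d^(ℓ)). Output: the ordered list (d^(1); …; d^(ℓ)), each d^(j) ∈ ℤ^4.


Interval decomposition of M: I[1,1], I[1,2], I[1,4]^2, I[2,2].
HN type (ℓ=5): μ^(1)=13; μ^(2)=7; μ^(3)=4; μ^(4)=1; μ^(5)=-7

((0, 0, 0, 2); (1, 0, 0, 0); (1, 1, 0, 0); (0, 1, 0, 0); (2, 2, 2, 0))


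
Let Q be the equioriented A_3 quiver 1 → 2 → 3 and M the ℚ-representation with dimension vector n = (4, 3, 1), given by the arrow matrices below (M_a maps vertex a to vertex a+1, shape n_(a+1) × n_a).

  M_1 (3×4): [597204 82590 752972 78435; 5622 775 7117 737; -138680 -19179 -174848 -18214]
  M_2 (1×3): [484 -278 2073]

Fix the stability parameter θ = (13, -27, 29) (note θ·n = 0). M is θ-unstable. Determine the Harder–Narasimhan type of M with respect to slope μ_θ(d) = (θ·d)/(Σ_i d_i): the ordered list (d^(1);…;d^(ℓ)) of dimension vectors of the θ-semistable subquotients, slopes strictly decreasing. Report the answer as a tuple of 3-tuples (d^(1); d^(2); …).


Barcode: M ≅ I[1,1], I[1,2]^2, I[1,3]. HN layers by μ_θ (3 steps, strictly decreasing):
  μ^(1)=29; μ^(2)=13; μ^(3)=-7

((0, 0, 1); (1, 0, 0); (3, 3, 0))


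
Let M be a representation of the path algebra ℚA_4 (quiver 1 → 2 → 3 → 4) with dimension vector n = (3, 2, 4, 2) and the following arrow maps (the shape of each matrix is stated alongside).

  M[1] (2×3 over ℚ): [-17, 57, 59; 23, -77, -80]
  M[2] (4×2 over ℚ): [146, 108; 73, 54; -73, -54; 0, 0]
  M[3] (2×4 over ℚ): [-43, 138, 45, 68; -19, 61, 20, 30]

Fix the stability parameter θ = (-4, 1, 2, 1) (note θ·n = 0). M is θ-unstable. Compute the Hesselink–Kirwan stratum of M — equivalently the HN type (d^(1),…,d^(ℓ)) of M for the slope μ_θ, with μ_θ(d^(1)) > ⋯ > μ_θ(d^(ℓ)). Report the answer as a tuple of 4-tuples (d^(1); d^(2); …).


Interval decomposition of M: I[1,1], I[1,2], I[1,4], I[3,3]^2, I[3,4].
HN type (ℓ=4): μ^(1)=2; μ^(2)=3/2; μ^(3)=1; μ^(4)=-4

((0, 0, 2, 0); (0, 0, 2, 2); (0, 2, 0, 0); (3, 0, 0, 0))


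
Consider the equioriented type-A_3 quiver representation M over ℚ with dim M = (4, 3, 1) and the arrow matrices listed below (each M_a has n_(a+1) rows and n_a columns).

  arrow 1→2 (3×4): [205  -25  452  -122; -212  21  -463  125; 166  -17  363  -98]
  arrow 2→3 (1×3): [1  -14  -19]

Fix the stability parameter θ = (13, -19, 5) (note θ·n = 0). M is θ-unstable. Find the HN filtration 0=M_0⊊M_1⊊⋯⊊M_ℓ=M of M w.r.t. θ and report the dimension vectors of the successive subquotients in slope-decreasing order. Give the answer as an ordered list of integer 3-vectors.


Interval decomposition of M: I[1,1], I[1,2]^2, I[1,3].
HN type (ℓ=3): μ^(1)=13; μ^(2)=5; μ^(3)=-3

((1, 0, 0); (0, 0, 1); (3, 3, 0))


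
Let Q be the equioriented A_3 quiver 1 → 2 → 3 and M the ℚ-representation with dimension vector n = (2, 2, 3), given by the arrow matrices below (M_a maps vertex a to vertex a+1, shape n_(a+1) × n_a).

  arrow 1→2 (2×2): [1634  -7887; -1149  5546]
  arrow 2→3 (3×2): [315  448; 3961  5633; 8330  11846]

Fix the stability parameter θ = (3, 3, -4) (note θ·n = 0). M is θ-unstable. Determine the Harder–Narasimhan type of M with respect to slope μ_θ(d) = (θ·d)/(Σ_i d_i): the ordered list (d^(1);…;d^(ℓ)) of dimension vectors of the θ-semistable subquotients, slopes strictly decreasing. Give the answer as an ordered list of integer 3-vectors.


Interval decomposition of M: I[1,3]^2, I[3,3].
HN type (ℓ=2): μ^(1)=2/3; μ^(2)=-4

((2, 2, 2); (0, 0, 1))


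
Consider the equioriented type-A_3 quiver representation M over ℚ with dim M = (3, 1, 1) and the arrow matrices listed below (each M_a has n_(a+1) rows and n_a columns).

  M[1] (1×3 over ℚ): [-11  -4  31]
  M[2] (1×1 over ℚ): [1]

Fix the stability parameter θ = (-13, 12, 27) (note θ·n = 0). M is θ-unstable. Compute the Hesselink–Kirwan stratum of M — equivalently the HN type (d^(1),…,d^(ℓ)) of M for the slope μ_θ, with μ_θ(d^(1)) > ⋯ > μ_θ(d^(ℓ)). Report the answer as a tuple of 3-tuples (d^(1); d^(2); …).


Barcode: M ≅ I[1,1]^2, I[1,3]. HN layers by μ_θ (3 steps, strictly decreasing):
  μ^(1)=27; μ^(2)=12; μ^(3)=-13

((0, 0, 1); (0, 1, 0); (3, 0, 0))


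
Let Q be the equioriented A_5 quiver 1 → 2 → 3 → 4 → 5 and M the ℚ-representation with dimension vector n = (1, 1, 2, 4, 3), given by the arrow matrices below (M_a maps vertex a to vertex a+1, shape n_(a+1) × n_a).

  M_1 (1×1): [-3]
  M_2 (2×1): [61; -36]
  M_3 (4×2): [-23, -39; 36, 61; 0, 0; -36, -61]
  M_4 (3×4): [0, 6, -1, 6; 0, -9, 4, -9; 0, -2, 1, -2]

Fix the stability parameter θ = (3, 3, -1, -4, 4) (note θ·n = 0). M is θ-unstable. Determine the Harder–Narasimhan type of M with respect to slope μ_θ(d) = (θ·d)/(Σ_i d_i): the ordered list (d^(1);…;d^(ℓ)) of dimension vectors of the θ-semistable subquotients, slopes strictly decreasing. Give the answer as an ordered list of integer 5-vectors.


Barcode: M ≅ I[1,4], I[3,4], I[4,5]^2, I[5,5]. HN layers by μ_θ (4 steps, strictly decreasing):
  μ^(1)=4; μ^(2)=1/4; μ^(3)=-5/2; μ^(4)=-4

((0, 0, 0, 0, 3); (1, 1, 1, 1, 0); (0, 0, 1, 1, 0); (0, 0, 0, 2, 0))


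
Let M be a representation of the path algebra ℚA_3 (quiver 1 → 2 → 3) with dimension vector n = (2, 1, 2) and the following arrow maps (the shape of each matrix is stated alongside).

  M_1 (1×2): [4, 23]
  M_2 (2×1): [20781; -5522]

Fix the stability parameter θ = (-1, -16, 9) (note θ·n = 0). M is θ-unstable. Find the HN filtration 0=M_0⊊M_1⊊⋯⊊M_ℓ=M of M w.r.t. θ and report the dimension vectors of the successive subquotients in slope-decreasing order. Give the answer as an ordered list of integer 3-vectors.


Barcode: M ≅ I[1,1], I[1,3], I[3,3]. HN layers by μ_θ (3 steps, strictly decreasing):
  μ^(1)=9; μ^(2)=-1; μ^(3)=-17/2

((0, 0, 2); (1, 0, 0); (1, 1, 0))


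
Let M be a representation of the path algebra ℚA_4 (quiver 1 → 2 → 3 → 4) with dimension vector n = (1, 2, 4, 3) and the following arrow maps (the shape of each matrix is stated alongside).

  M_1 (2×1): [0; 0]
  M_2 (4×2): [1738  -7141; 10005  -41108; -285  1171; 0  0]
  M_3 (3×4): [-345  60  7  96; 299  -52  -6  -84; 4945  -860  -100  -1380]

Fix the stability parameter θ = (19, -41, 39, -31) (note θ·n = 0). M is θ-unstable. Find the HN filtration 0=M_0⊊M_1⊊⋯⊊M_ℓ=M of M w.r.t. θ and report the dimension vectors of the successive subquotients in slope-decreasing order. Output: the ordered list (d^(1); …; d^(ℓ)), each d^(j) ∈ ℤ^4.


Barcode: M ≅ I[1,1], I[2,4]^2, I[3,3]^2, I[4,4]. HN layers by μ_θ (5 steps, strictly decreasing):
  μ^(1)=39; μ^(2)=19; μ^(3)=4; μ^(4)=-31; μ^(5)=-41

((0, 0, 2, 0); (1, 0, 0, 0); (0, 0, 2, 2); (0, 0, 0, 1); (0, 2, 0, 0))


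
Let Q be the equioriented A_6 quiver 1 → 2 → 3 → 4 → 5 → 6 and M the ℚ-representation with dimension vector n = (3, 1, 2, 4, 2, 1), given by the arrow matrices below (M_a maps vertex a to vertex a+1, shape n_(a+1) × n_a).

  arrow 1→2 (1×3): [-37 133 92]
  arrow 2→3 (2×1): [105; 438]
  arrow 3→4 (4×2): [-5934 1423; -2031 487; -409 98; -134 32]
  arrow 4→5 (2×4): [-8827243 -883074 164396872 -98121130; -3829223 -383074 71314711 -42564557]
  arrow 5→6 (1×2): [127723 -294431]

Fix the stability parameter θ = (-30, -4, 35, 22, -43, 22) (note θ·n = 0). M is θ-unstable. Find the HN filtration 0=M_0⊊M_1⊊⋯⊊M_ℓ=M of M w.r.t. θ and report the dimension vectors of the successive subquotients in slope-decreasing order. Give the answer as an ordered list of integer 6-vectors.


Barcode: M ≅ I[1,1]^2, I[1,6], I[3,5], I[4,4]^2. HN layers by μ_θ (4 steps, strictly decreasing):
  μ^(1)=22; μ^(2)=14/3; μ^(3)=-4; μ^(4)=-30

((0, 0, 0, 2, 0, 1); (0, 0, 2, 2, 2, 0); (0, 1, 0, 0, 0, 0); (3, 0, 0, 0, 0, 0))


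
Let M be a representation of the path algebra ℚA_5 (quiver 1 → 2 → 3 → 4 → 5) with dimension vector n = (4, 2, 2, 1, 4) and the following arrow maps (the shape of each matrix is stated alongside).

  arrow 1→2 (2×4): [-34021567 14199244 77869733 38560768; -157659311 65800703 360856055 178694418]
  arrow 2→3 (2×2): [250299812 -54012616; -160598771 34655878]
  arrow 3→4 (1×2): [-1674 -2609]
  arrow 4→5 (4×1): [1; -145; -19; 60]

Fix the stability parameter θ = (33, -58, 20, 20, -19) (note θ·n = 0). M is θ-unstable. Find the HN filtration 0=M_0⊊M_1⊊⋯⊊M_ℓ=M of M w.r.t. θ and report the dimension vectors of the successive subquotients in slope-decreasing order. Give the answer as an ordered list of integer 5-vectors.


Interval decomposition of M: I[1,1]^2, I[1,2], I[1,5], I[3,3], I[5,5]^3.
HN type (ℓ=5): μ^(1)=33; μ^(2)=20; μ^(3)=7; μ^(4)=-25/2; μ^(5)=-19

((2, 0, 0, 0, 0); (0, 0, 1, 0, 0); (0, 0, 1, 1, 1); (2, 2, 0, 0, 0); (0, 0, 0, 0, 3))


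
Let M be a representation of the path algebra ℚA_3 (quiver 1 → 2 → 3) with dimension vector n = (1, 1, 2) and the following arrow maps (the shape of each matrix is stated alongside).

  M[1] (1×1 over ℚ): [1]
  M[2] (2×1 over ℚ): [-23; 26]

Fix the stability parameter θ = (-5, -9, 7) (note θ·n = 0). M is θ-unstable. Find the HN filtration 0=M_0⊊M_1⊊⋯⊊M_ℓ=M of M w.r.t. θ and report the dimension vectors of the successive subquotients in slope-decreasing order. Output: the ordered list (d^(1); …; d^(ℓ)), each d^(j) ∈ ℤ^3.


Barcode: M ≅ I[1,3], I[3,3]. HN layers by μ_θ (2 steps, strictly decreasing):
  μ^(1)=7; μ^(2)=-7

((0, 0, 2); (1, 1, 0))


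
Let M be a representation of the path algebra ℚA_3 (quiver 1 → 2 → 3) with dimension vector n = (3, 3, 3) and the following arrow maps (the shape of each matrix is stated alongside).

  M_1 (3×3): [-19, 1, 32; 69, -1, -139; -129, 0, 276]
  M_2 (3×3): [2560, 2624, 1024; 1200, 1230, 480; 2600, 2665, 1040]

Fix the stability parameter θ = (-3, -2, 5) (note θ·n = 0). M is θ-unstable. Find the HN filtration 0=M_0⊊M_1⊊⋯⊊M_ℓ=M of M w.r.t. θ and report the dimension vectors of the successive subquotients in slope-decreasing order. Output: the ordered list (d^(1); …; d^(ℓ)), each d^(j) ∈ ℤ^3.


Barcode: M ≅ I[1,2]^2, I[1,3], I[3,3]^2. HN layers by μ_θ (3 steps, strictly decreasing):
  μ^(1)=5; μ^(2)=-2; μ^(3)=-3

((0, 0, 3); (0, 3, 0); (3, 0, 0))


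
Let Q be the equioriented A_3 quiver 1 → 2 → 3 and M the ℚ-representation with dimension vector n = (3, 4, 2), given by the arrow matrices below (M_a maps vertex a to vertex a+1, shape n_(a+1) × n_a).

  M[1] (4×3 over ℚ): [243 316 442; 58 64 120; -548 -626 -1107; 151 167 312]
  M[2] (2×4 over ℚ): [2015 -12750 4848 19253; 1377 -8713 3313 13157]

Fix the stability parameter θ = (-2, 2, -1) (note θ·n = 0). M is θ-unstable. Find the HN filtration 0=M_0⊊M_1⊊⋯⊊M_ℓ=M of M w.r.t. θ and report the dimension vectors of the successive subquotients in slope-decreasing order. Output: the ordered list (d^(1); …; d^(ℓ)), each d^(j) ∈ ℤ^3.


Interval decomposition of M: I[1,2], I[1,3]^2, I[2,2].
HN type (ℓ=3): μ^(1)=2; μ^(2)=1/2; μ^(3)=-2

((0, 2, 0); (0, 2, 2); (3, 0, 0))


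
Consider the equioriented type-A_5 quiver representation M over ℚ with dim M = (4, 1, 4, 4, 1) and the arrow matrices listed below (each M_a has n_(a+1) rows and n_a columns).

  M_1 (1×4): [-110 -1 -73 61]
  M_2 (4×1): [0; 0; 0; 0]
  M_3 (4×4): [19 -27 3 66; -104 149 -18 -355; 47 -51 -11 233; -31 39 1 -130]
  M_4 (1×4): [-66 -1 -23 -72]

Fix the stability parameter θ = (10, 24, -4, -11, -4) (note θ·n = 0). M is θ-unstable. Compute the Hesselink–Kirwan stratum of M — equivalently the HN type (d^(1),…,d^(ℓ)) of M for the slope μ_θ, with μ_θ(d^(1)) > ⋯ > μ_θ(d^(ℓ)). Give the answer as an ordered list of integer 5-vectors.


Barcode: M ≅ I[1,1]^3, I[1,2], I[3,3], I[3,4]^2, I[3,5], I[4,4]. HN layers by μ_θ (5 steps, strictly decreasing):
  μ^(1)=24; μ^(2)=10; μ^(3)=-4; μ^(4)=-15/2; μ^(5)=-11

((0, 1, 0, 0, 0); (4, 0, 0, 0, 0); (0, 0, 1, 0, 1); (0, 0, 3, 3, 0); (0, 0, 0, 1, 0))


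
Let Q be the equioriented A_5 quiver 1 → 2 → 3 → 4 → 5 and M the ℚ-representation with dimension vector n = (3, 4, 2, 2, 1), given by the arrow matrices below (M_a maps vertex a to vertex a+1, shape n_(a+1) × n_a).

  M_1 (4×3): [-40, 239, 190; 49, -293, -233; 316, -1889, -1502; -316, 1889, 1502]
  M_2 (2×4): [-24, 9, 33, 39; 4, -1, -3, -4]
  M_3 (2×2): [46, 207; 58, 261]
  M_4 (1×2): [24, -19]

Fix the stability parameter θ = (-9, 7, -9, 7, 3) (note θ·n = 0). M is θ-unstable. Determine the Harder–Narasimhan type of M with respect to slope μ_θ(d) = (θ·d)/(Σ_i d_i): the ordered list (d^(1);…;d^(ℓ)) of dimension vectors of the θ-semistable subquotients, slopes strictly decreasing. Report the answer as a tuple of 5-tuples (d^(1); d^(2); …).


Barcode: M ≅ I[1,1], I[1,3], I[1,5], I[2,2]^2, I[4,4]. HN layers by μ_θ (4 steps, strictly decreasing):
  μ^(1)=7; μ^(2)=5; μ^(3)=-1; μ^(4)=-9

((0, 2, 0, 1, 0); (0, 0, 0, 1, 1); (0, 2, 2, 0, 0); (3, 0, 0, 0, 0))


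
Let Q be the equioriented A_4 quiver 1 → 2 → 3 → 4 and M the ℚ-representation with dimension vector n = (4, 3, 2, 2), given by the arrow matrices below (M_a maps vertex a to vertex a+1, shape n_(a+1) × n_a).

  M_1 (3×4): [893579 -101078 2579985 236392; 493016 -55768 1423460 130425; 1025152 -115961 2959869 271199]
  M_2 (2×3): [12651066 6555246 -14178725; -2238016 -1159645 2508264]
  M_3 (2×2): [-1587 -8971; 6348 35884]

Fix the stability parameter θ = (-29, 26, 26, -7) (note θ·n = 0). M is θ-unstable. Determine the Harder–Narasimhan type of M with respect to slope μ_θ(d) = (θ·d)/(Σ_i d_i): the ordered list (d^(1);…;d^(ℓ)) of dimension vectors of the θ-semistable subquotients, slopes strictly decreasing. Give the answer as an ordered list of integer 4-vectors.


Barcode: M ≅ I[1,1], I[1,2], I[1,3], I[1,4], I[4,4]. HN layers by μ_θ (4 steps, strictly decreasing):
  μ^(1)=26; μ^(2)=15; μ^(3)=-7; μ^(4)=-29

((0, 2, 1, 0); (0, 1, 1, 1); (0, 0, 0, 1); (4, 0, 0, 0))


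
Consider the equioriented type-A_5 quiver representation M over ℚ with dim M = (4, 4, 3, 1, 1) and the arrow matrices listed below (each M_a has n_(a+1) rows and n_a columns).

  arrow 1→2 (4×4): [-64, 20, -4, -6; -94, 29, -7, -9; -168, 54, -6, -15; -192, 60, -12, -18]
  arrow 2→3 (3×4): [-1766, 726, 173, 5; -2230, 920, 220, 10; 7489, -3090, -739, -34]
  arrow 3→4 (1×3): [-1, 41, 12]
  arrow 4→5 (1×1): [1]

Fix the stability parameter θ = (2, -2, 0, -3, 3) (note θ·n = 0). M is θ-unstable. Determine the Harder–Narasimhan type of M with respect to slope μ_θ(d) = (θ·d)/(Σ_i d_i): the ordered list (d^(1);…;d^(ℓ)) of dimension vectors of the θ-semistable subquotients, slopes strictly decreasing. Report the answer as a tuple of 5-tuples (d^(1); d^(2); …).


Interval decomposition of M: I[1,1]^2, I[1,2], I[1,5], I[2,2], I[2,3], I[3,3].
HN type (ℓ=5): μ^(1)=3; μ^(2)=2; μ^(3)=0; μ^(4)=-3/4; μ^(5)=-2

((0, 0, 0, 0, 1); (2, 0, 0, 0, 0); (1, 1, 2, 0, 0); (1, 1, 1, 1, 0); (0, 2, 0, 0, 0))


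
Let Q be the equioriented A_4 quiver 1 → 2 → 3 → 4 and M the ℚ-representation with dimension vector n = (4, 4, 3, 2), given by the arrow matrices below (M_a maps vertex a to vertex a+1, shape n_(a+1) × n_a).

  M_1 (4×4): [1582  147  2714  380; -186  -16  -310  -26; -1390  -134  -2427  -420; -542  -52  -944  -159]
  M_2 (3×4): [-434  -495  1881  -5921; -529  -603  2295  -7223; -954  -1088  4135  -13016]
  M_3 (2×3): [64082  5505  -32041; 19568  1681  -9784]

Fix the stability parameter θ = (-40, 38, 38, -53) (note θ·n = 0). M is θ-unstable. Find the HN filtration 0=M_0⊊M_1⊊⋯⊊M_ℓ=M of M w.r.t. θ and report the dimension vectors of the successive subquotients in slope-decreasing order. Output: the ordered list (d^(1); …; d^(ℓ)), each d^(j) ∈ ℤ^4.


Interval decomposition of M: I[1,2], I[1,3], I[1,4]^2.
HN type (ℓ=3): μ^(1)=38; μ^(2)=23/3; μ^(3)=-40

((0, 2, 1, 0); (0, 2, 2, 2); (4, 0, 0, 0))


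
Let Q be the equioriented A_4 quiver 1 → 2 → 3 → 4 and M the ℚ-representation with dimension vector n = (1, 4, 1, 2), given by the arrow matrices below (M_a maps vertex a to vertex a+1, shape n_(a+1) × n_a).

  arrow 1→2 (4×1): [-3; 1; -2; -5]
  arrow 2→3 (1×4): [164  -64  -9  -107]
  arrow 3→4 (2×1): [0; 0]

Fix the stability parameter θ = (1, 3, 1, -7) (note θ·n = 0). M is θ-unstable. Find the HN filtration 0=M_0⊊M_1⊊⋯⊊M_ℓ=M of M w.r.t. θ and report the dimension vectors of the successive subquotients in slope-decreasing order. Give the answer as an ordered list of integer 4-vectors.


Barcode: M ≅ I[1,3], I[2,2]^3, I[4,4]^2. HN layers by μ_θ (4 steps, strictly decreasing):
  μ^(1)=3; μ^(2)=2; μ^(3)=1; μ^(4)=-7

((0, 3, 0, 0); (0, 1, 1, 0); (1, 0, 0, 0); (0, 0, 0, 2))


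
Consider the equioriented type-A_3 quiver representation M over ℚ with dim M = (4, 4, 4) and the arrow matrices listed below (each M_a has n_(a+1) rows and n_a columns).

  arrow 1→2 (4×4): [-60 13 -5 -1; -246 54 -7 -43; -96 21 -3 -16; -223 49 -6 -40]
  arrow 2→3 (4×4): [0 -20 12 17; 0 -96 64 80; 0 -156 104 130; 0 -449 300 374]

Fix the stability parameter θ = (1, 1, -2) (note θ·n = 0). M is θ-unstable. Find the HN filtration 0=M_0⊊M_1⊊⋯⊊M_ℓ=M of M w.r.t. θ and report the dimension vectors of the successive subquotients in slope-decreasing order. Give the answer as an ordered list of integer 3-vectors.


Via rank(M_{q-1}∘⋯∘M_p): M ≅ I[1,2]^2, I[1,3]^2, I[3,3]^2.
μ_θ-semistable layers: μ^(1)=1; μ^(2)=0; μ^(3)=-2

((2, 2, 0); (2, 2, 2); (0, 0, 2))


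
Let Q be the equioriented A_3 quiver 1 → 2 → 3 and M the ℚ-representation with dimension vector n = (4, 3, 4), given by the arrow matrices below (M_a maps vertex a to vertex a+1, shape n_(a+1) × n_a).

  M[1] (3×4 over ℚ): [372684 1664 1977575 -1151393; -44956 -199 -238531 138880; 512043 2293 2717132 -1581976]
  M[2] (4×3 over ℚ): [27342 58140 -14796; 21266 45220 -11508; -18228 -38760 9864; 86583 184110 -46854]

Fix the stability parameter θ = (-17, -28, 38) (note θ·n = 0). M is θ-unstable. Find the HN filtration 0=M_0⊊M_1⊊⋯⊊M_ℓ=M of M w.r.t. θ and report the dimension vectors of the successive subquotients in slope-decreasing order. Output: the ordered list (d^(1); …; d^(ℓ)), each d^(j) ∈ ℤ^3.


Via rank(M_{q-1}∘⋯∘M_p): M ≅ I[1,1], I[1,2]^2, I[1,3], I[3,3]^3.
μ_θ-semistable layers: μ^(1)=38; μ^(2)=-17; μ^(3)=-45/2

((0, 0, 4); (1, 0, 0); (3, 3, 0))


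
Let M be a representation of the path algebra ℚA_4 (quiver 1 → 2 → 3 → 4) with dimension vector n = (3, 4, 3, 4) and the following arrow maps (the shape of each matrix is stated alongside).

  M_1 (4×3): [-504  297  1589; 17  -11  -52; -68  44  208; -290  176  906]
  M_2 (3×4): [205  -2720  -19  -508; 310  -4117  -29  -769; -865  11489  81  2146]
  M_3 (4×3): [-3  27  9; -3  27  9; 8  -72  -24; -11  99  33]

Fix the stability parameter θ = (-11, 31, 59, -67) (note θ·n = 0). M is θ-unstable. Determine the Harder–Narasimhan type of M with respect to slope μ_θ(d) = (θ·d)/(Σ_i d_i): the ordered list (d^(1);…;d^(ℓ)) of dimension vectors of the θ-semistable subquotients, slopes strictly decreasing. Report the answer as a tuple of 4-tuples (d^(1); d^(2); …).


Barcode: M ≅ I[1,1], I[1,3]^2, I[2,2], I[2,4], I[4,4]^3. HN layers by μ_θ (5 steps, strictly decreasing):
  μ^(1)=59; μ^(2)=31; μ^(3)=23/3; μ^(4)=-11; μ^(5)=-67

((0, 0, 2, 0); (0, 3, 0, 0); (0, 1, 1, 1); (3, 0, 0, 0); (0, 0, 0, 3))


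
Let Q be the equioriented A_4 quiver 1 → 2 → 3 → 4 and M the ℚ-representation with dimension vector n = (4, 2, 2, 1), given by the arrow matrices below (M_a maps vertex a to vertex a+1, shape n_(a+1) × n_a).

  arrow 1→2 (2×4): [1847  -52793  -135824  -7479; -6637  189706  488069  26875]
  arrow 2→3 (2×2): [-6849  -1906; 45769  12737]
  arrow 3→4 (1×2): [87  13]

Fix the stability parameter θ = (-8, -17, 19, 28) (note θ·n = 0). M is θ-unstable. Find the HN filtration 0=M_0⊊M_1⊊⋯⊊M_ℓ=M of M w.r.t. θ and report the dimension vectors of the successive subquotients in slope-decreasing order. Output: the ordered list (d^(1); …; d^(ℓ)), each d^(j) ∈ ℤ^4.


Via rank(M_{q-1}∘⋯∘M_p): M ≅ I[1,1]^2, I[1,3], I[1,4].
μ_θ-semistable layers: μ^(1)=28; μ^(2)=19; μ^(3)=-8; μ^(4)=-25/2

((0, 0, 0, 1); (0, 0, 2, 0); (2, 0, 0, 0); (2, 2, 0, 0))


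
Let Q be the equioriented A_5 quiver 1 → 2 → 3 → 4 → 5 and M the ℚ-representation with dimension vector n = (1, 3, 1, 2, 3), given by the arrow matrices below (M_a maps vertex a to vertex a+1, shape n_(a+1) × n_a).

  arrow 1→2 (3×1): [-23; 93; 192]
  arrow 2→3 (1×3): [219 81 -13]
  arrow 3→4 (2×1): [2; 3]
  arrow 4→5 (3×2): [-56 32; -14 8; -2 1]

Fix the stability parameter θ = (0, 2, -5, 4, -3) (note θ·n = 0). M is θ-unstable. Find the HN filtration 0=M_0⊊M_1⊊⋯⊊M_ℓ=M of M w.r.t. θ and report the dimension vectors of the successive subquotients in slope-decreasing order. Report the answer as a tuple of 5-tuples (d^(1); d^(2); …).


Interval decomposition of M: I[1,2], I[2,2], I[2,5], I[4,5], I[5,5].
HN type (ℓ=5): μ^(1)=2; μ^(2)=1/2; μ^(3)=0; μ^(4)=-3/2; μ^(5)=-3

((0, 2, 0, 0, 0); (0, 0, 0, 2, 2); (1, 0, 0, 0, 0); (0, 1, 1, 0, 0); (0, 0, 0, 0, 1))


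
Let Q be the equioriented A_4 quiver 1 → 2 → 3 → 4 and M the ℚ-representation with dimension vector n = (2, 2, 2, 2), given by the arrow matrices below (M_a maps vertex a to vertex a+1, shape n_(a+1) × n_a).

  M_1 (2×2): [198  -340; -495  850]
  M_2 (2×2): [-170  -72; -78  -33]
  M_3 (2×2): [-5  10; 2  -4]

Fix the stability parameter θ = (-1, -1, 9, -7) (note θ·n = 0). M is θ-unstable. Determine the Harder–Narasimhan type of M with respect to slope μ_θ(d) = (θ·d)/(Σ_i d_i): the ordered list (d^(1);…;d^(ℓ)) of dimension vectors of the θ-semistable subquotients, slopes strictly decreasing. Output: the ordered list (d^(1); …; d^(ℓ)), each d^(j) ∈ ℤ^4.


Barcode: M ≅ I[1,1], I[1,4], I[2,3], I[4,4]. HN layers by μ_θ (4 steps, strictly decreasing):
  μ^(1)=9; μ^(2)=1; μ^(3)=-1; μ^(4)=-7

((0, 0, 1, 0); (0, 0, 1, 1); (2, 2, 0, 0); (0, 0, 0, 1))


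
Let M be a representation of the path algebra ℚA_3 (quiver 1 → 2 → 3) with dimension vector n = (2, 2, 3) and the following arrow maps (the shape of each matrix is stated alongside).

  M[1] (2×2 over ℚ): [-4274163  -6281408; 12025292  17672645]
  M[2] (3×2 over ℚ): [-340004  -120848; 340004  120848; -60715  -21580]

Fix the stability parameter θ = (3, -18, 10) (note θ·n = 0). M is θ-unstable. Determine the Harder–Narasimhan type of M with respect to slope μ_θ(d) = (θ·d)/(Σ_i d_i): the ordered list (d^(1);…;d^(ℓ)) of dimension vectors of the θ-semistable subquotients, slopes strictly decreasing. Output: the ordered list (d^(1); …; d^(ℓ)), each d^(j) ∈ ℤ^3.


Via rank(M_{q-1}∘⋯∘M_p): M ≅ I[1,2], I[1,3], I[3,3]^2.
μ_θ-semistable layers: μ^(1)=10; μ^(2)=-15/2

((0, 0, 3); (2, 2, 0))


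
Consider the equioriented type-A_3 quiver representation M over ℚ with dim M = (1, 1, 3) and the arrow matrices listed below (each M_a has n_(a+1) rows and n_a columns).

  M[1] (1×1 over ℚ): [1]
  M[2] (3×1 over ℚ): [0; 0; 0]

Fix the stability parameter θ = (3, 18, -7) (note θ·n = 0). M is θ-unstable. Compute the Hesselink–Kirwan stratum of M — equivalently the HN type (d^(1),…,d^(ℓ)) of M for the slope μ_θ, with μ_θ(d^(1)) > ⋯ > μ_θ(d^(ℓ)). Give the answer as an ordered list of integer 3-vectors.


Via rank(M_{q-1}∘⋯∘M_p): M ≅ I[1,2], I[3,3]^3.
μ_θ-semistable layers: μ^(1)=18; μ^(2)=3; μ^(3)=-7

((0, 1, 0); (1, 0, 0); (0, 0, 3))


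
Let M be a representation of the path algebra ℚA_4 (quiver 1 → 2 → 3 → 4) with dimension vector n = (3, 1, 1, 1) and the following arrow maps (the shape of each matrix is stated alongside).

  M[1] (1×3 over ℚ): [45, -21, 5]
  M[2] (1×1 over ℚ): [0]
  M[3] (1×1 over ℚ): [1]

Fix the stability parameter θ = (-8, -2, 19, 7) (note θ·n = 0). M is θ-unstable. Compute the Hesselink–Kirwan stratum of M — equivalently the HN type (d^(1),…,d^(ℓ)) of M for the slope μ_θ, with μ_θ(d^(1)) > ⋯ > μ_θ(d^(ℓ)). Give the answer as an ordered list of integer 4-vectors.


Barcode: M ≅ I[1,1]^2, I[1,2], I[3,4]. HN layers by μ_θ (3 steps, strictly decreasing):
  μ^(1)=13; μ^(2)=-2; μ^(3)=-8

((0, 0, 1, 1); (0, 1, 0, 0); (3, 0, 0, 0))


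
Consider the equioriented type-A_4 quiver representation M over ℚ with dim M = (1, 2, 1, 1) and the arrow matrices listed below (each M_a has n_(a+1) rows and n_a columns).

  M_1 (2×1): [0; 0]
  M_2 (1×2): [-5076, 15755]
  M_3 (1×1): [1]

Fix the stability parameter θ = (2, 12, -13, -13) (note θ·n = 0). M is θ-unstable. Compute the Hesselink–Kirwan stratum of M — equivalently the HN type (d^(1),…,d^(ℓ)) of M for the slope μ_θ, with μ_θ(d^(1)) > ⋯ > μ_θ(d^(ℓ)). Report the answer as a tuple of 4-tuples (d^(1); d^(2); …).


Barcode: M ≅ I[1,1], I[2,2], I[2,4]. HN layers by μ_θ (3 steps, strictly decreasing):
  μ^(1)=12; μ^(2)=2; μ^(3)=-14/3

((0, 1, 0, 0); (1, 0, 0, 0); (0, 1, 1, 1))


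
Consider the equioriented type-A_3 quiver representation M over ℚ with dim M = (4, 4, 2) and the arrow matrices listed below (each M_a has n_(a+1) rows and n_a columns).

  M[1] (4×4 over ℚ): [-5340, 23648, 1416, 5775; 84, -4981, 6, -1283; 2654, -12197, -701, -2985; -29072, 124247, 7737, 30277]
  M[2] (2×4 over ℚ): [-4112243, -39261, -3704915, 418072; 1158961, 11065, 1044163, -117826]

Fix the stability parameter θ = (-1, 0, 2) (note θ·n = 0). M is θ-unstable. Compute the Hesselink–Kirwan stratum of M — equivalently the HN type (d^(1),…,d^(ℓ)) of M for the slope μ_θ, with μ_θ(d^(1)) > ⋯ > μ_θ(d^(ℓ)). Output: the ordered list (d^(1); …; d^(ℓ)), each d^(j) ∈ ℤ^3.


Interval decomposition of M: I[1,2]^2, I[1,3]^2.
HN type (ℓ=3): μ^(1)=2; μ^(2)=0; μ^(3)=-1

((0, 0, 2); (0, 4, 0); (4, 0, 0))


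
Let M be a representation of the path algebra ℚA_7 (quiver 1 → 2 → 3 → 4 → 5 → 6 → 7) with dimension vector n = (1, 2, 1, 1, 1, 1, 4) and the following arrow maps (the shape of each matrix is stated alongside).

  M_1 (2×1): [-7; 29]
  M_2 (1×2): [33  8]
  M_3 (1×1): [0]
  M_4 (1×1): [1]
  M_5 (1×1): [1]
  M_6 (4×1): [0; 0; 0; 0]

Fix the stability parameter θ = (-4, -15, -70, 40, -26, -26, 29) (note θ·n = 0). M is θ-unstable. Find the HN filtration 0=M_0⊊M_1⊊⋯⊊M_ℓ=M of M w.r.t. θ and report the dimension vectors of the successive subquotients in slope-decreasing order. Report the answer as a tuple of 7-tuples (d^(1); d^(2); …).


Barcode: M ≅ I[1,3], I[2,2], I[4,6], I[7,7]^4. HN layers by μ_θ (4 steps, strictly decreasing):
  μ^(1)=29; μ^(2)=-4; μ^(3)=-15; μ^(4)=-89/3

((0, 0, 0, 0, 0, 0, 4); (0, 0, 0, 1, 1, 1, 0); (0, 1, 0, 0, 0, 0, 0); (1, 1, 1, 0, 0, 0, 0))


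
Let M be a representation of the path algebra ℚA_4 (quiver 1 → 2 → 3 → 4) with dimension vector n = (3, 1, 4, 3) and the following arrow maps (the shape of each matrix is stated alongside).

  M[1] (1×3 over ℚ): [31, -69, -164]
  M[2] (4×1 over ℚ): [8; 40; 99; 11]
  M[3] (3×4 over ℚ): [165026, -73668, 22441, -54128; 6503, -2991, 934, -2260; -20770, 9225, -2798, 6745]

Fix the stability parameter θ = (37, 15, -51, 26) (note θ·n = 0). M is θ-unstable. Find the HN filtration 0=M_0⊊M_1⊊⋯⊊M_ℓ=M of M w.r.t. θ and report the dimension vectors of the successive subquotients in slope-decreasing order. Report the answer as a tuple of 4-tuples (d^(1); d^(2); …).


Interval decomposition of M: I[1,1]^2, I[1,4], I[3,3], I[3,4]^2.
HN type (ℓ=4): μ^(1)=37; μ^(2)=26; μ^(3)=1/3; μ^(4)=-51

((2, 0, 0, 0); (0, 0, 0, 3); (1, 1, 1, 0); (0, 0, 3, 0))


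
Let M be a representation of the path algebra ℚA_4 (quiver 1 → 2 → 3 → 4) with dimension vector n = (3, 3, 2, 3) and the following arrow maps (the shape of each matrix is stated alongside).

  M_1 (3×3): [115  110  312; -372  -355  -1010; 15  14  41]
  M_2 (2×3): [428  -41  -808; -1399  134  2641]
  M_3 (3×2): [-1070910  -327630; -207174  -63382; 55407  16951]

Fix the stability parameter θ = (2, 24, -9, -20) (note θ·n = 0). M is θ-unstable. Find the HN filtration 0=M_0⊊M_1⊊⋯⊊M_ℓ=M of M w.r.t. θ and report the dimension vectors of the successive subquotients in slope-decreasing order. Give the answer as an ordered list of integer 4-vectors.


Barcode: M ≅ I[1,2], I[1,3], I[1,4], I[4,4]^2. HN layers by μ_θ (5 steps, strictly decreasing):
  μ^(1)=24; μ^(2)=15/2; μ^(3)=2; μ^(4)=-3/4; μ^(5)=-20

((0, 1, 0, 0); (0, 1, 1, 0); (2, 0, 0, 0); (1, 1, 1, 1); (0, 0, 0, 2))


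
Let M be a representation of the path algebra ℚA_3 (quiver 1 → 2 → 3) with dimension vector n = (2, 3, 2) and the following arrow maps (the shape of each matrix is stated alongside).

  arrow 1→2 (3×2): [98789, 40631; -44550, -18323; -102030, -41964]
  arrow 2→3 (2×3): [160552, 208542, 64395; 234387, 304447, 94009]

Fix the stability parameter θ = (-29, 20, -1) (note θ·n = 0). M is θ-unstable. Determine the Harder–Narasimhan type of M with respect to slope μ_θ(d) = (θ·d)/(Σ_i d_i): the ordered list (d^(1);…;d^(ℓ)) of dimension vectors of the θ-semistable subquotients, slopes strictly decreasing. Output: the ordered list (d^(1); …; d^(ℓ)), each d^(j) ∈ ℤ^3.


Interval decomposition of M: I[1,3]^2, I[2,2].
HN type (ℓ=3): μ^(1)=20; μ^(2)=19/2; μ^(3)=-29

((0, 1, 0); (0, 2, 2); (2, 0, 0))


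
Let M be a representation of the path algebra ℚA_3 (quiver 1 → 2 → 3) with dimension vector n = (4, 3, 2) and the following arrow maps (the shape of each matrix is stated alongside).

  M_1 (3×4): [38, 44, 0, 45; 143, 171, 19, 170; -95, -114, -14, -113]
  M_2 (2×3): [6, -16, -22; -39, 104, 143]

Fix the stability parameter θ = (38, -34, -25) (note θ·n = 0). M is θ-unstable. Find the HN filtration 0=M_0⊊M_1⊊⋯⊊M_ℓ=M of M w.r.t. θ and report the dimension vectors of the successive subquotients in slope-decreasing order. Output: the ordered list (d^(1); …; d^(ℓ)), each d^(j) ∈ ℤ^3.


Via rank(M_{q-1}∘⋯∘M_p): M ≅ I[1,1], I[1,2]^2, I[1,3], I[3,3].
μ_θ-semistable layers: μ^(1)=38; μ^(2)=2; μ^(3)=-7; μ^(4)=-25

((1, 0, 0); (2, 2, 0); (1, 1, 1); (0, 0, 1))


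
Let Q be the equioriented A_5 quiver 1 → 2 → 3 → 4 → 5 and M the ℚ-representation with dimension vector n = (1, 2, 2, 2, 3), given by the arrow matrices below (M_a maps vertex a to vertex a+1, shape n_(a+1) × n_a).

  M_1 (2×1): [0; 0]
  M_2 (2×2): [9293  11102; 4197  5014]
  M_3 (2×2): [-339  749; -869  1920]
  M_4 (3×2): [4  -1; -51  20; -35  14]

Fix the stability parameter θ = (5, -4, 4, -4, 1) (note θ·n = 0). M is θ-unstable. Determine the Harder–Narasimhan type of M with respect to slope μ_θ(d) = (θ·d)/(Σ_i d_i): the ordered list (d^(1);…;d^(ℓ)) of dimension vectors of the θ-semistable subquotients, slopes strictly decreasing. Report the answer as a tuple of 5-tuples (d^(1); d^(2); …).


Via rank(M_{q-1}∘⋯∘M_p): M ≅ I[1,1], I[2,5]^2, I[5,5].
μ_θ-semistable layers: μ^(1)=5; μ^(2)=1; μ^(3)=0; μ^(4)=-4

((1, 0, 0, 0, 0); (0, 0, 0, 0, 3); (0, 0, 2, 2, 0); (0, 2, 0, 0, 0))
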